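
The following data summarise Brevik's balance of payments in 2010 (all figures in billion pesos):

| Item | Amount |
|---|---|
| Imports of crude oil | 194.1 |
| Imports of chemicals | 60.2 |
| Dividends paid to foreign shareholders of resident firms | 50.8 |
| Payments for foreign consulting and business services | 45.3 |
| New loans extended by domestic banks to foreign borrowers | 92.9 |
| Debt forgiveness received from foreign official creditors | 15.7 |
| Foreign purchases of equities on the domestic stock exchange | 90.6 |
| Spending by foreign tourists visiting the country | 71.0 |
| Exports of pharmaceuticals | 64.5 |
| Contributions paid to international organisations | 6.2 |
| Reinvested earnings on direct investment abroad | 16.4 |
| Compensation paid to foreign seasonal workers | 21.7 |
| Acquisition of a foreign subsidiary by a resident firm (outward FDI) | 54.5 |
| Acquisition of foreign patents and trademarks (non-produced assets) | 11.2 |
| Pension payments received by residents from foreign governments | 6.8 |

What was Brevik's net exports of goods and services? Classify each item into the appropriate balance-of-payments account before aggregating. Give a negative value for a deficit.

-164.1

Goods: -60.2 + 64.5 - 194.1 = -189.8
Services: -45.3 + 71.0 = 25.7
Trade balance = -189.8 + 25.7 = -164.1
(Excluded from the trade balance — primary income: dividends paid to foreign shareholders of resident firms 50.8, reinvested earnings on direct investment abroad 16.4, compensation paid to foreign seasonal workers 21.7; financial account: new loans extended by domestic banks to foreign borrowers 92.9, foreign purchases of equities on the domestic stock exchange 90.6, acquisition of a foreign subsidiary by a resident firm (outward FDI) 54.5; capital account: debt forgiveness received from foreign official creditors 15.7, acquisition of foreign patents and trademarks (non-produced assets) 11.2; secondary income: contributions paid to international organisations 6.2, pension payments received by residents from foreign governments 6.8.)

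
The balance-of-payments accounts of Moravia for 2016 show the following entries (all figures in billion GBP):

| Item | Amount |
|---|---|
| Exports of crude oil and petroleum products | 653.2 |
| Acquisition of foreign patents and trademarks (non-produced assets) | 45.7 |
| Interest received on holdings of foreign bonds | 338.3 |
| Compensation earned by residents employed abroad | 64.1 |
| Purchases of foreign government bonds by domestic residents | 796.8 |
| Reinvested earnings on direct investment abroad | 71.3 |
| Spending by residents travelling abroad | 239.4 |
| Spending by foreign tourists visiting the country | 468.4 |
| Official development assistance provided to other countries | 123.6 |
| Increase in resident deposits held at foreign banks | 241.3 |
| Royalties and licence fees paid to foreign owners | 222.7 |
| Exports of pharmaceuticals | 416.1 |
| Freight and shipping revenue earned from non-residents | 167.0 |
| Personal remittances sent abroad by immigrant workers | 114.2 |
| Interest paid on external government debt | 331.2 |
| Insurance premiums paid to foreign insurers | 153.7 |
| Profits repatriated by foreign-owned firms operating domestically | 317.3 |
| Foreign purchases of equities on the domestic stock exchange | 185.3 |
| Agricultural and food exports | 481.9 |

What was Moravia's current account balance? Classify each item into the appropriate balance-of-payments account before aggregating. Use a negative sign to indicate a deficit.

Goods: 416.1 + 481.9 + 653.2 = 1551.2
Services: 167.0 - 239.4 - 153.7 + 468.4 - 222.7 = 19.6
Primary income: 64.1 + 71.3 - 317.3 - 331.2 + 338.3 = -174.8
Secondary income: -114.2 - 123.6 = -237.8
Current account = 1551.2 + 19.6 + (-174.8) + (-237.8) = 1158.2
(Excluded from the current account — capital account: acquisition of foreign patents and trademarks (non-produced assets) 45.7; financial account: purchases of foreign government bonds by domestic residents 796.8, increase in resident deposits held at foreign banks 241.3, foreign purchases of equities on the domestic stock exchange 185.3.)

1158.2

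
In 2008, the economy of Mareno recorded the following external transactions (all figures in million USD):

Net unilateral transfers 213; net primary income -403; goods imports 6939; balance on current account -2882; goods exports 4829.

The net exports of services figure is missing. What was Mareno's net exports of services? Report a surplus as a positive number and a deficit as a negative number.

Current account = goods balance + services balance + net primary income + net secondary income
Sum of the known components = -2300
Net exports of services = CA - (known components) = -2882 - (-2300) = -582

-582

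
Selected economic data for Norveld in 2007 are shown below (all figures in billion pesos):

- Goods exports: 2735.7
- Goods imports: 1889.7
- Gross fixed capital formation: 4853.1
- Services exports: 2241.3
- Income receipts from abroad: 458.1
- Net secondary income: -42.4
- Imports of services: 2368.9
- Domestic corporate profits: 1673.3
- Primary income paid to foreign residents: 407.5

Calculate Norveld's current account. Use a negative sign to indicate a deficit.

726.6

Goods balance = 2735.7 - 1889.7 = 846.0
Services balance = 2241.3 - 2368.9 = -127.6
Trade balance (goods + services) = 846.0 + (-127.6) = 718.4
Net primary income = 458.1 - 407.5 = 50.6
Net secondary income = -42.4
Current account = 718.4 + 50.6 + (-42.4) = 726.6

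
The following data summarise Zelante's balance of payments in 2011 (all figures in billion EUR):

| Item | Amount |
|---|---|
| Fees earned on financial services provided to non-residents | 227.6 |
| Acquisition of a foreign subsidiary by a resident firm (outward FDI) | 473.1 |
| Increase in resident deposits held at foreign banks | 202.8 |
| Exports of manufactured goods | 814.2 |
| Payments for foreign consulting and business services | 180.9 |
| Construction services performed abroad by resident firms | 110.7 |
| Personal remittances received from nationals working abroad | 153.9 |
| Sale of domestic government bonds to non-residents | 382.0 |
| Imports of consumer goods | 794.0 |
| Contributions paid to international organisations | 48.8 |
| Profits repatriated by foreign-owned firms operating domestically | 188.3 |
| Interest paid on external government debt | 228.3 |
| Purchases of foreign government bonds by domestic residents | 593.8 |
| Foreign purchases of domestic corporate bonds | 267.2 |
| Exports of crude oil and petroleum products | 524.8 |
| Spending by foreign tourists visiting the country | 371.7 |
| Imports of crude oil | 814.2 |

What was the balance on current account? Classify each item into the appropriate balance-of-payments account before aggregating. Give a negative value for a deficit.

-51.6

Goods: 524.8 - 814.2 + 814.2 - 794.0 = -269.2
Services: -180.9 + 110.7 + 371.7 + 227.6 = 529.1
Primary income: -228.3 - 188.3 = -416.6
Secondary income: 153.9 - 48.8 = 105.1
Current account = (-269.2) + 529.1 + (-416.6) + 105.1 = -51.6
(Excluded from the current account — financial account: acquisition of a foreign subsidiary by a resident firm (outward FDI) 473.1, increase in resident deposits held at foreign banks 202.8, sale of domestic government bonds to non-residents 382.0, purchases of foreign government bonds by domestic residents 593.8, foreign purchases of domestic corporate bonds 267.2.)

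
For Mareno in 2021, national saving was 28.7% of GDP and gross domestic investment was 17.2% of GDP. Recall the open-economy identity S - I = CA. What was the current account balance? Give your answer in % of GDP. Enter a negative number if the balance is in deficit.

11.5

CA = S - I = 28.7 - 17.2 = 11.5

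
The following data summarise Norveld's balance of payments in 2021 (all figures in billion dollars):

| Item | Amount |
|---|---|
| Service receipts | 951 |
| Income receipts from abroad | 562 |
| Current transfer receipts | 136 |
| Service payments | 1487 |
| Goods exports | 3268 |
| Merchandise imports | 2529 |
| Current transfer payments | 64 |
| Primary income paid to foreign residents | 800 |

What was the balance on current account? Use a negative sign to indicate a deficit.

Goods balance = 3268 - 2529 = 739
Services balance = 951 - 1487 = -536
Trade balance (goods + services) = 739 + (-536) = 203
Net primary income = 562 - 800 = -238
Net secondary income = 136 - 64 = 72
Current account = 203 + (-238) + 72 = 37

37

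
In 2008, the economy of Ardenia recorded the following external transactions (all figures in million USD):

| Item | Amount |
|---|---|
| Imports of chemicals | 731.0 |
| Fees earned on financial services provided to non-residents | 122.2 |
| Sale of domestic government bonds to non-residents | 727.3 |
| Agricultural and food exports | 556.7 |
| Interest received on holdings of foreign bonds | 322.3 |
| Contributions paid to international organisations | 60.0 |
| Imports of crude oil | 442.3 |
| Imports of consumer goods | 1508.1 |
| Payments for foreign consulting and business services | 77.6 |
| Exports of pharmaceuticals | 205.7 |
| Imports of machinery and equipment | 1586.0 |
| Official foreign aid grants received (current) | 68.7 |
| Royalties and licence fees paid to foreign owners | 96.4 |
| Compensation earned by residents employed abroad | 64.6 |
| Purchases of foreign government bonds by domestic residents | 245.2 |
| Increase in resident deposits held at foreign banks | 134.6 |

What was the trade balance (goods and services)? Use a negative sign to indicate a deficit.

-3556.8

Goods: 556.7 - 1586.0 - 731.0 + 205.7 - 442.3 - 1508.1 = -3505.0
Services: -96.4 + 122.2 - 77.6 = -51.8
Trade balance = -3505.0 + (-51.8) = -3556.8
(Excluded from the trade balance — financial account: sale of domestic government bonds to non-residents 727.3, purchases of foreign government bonds by domestic residents 245.2, increase in resident deposits held at foreign banks 134.6; primary income: interest received on holdings of foreign bonds 322.3, compensation earned by residents employed abroad 64.6; secondary income: contributions paid to international organisations 60.0, official foreign aid grants received (current) 68.7.)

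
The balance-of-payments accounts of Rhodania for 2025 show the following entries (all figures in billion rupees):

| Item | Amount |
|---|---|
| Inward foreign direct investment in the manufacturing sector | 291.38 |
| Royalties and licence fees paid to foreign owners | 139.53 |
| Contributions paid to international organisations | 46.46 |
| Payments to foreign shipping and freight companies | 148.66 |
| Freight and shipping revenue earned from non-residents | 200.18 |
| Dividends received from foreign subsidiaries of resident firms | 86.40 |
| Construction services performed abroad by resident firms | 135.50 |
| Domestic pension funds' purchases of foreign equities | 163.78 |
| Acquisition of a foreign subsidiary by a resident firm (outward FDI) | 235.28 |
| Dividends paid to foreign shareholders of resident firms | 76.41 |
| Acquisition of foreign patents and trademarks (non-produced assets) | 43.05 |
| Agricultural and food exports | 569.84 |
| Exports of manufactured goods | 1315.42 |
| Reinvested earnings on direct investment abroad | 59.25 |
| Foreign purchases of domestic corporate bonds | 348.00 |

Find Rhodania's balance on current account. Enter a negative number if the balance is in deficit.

1955.53

Goods: 1315.42 + 569.84 = 1885.26
Services: -139.53 + 135.50 - 148.66 + 200.18 = 47.49
Primary income: 86.40 + 59.25 - 76.41 = 69.24
Secondary income: -46.46
Current account = 1885.26 + 47.49 + 69.24 + (-46.46) = 1955.53
(Excluded from the current account — financial account: inward foreign direct investment in the manufacturing sector 291.38, domestic pension funds' purchases of foreign equities 163.78, acquisition of a foreign subsidiary by a resident firm (outward FDI) 235.28, foreign purchases of domestic corporate bonds 348.00; capital account: acquisition of foreign patents and trademarks (non-produced assets) 43.05.)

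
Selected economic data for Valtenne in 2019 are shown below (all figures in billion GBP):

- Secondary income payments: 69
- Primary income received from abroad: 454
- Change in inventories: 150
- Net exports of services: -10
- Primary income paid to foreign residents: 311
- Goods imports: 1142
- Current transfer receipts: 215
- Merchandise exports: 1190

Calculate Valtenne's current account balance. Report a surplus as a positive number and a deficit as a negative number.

327

Goods balance = 1190 - 1142 = 48
Services balance = -10
Trade balance (goods + services) = 48 + (-10) = 38
Net primary income = 454 - 311 = 143
Net secondary income = 215 - 69 = 146
Current account = 38 + 143 + 146 = 327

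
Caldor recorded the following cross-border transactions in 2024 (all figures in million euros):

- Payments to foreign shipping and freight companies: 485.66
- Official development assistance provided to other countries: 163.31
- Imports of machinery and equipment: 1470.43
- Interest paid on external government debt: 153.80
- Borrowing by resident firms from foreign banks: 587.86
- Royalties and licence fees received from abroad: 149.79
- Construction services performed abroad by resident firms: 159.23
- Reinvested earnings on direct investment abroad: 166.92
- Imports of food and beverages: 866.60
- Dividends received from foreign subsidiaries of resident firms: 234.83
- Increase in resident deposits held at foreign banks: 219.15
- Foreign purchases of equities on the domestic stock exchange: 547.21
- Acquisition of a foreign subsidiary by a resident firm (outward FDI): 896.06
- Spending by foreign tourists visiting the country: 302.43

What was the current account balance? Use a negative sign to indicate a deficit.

-2126.60

Goods: -866.60 - 1470.43 = -2337.03
Services: 302.43 + 159.23 + 149.79 - 485.66 = 125.79
Primary income: -153.80 + 166.92 + 234.83 = 247.95
Secondary income: -163.31
Current account = (-2337.03) + 125.79 + 247.95 + (-163.31) = -2126.60
(Excluded from the current account — financial account: borrowing by resident firms from foreign banks 587.86, increase in resident deposits held at foreign banks 219.15, foreign purchases of equities on the domestic stock exchange 547.21, acquisition of a foreign subsidiary by a resident firm (outward FDI) 896.06.)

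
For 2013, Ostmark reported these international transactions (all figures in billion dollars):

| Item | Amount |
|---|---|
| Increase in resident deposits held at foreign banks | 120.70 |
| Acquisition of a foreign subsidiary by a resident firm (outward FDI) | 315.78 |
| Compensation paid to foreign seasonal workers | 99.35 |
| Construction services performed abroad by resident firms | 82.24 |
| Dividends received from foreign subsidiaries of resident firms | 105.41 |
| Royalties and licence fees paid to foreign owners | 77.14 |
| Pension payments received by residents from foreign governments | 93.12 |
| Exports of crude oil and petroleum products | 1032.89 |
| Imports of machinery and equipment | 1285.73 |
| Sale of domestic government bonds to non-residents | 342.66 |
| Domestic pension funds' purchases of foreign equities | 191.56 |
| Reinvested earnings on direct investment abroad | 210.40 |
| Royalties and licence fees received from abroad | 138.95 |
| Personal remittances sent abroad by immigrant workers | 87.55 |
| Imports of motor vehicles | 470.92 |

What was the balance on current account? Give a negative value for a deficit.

Goods: -470.92 + 1032.89 - 1285.73 = -723.76
Services: 138.95 - 77.14 + 82.24 = 144.05
Primary income: -99.35 + 105.41 + 210.40 = 216.46
Secondary income: 93.12 - 87.55 = 5.57
Current account = (-723.76) + 144.05 + 216.46 + 5.57 = -357.68
(Excluded from the current account — financial account: increase in resident deposits held at foreign banks 120.70, acquisition of a foreign subsidiary by a resident firm (outward FDI) 315.78, sale of domestic government bonds to non-residents 342.66, domestic pension funds' purchases of foreign equities 191.56.)

-357.68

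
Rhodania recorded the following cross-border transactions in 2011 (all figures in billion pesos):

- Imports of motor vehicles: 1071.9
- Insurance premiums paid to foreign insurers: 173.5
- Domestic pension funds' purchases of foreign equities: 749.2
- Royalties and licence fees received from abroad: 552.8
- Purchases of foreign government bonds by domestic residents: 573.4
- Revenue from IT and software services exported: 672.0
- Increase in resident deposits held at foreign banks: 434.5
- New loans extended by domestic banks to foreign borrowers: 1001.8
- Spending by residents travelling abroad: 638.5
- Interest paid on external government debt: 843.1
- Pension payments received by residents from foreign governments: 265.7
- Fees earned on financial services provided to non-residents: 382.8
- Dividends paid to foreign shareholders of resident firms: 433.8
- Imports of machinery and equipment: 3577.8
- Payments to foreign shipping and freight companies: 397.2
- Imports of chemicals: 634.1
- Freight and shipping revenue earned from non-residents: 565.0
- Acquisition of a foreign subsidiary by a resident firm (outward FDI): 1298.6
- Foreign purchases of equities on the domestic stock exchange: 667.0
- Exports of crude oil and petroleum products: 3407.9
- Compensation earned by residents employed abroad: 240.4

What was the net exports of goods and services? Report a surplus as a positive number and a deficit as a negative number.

Goods: 3407.9 - 1071.9 - 3577.8 - 634.1 = -1875.9
Services: 552.8 + 672.0 - 638.5 + 565.0 - 173.5 + 382.8 - 397.2 = 963.4
Trade balance = -1875.9 + 963.4 = -912.5
(Excluded from the trade balance — financial account: domestic pension funds' purchases of foreign equities 749.2, purchases of foreign government bonds by domestic residents 573.4, increase in resident deposits held at foreign banks 434.5, new loans extended by domestic banks to foreign borrowers 1001.8, acquisition of a foreign subsidiary by a resident firm (outward FDI) 1298.6, foreign purchases of equities on the domestic stock exchange 667.0; primary income: interest paid on external government debt 843.1, dividends paid to foreign shareholders of resident firms 433.8, compensation earned by residents employed abroad 240.4; secondary income: pension payments received by residents from foreign governments 265.7.)

-912.5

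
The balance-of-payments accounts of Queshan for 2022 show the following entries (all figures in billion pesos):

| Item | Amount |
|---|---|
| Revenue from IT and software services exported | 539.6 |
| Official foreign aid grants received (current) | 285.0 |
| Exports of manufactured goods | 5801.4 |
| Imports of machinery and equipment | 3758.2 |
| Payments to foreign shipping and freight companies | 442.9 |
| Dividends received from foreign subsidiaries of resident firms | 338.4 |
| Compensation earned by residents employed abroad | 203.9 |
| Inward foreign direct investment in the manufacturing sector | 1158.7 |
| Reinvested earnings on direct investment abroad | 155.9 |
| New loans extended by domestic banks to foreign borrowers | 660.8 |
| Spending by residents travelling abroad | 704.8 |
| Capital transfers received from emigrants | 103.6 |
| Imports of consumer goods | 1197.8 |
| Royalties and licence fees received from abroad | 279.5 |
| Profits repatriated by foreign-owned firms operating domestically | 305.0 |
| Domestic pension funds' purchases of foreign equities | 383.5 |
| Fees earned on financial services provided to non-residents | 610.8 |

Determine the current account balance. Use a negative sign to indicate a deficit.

1805.8

Goods: -1197.8 + 5801.4 - 3758.2 = 845.4
Services: -442.9 + 279.5 + 610.8 - 704.8 + 539.6 = 282.2
Primary income: 203.9 - 305.0 + 155.9 + 338.4 = 393.2
Secondary income: 285.0
Current account = 845.4 + 282.2 + 393.2 + 285.0 = 1805.8
(Excluded from the current account — financial account: inward foreign direct investment in the manufacturing sector 1158.7, new loans extended by domestic banks to foreign borrowers 660.8, domestic pension funds' purchases of foreign equities 383.5; capital account: capital transfers received from emigrants 103.6.)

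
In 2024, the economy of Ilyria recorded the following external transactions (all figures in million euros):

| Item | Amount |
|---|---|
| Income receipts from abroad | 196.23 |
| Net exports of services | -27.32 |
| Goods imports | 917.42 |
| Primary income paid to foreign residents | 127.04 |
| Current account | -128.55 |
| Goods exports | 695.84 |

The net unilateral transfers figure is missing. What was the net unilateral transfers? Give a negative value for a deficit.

51.16

Current account = goods balance + services balance + net primary income + net secondary income
Sum of the known components = -179.71
Net unilateral transfers = CA - (known components) = -128.55 - (-179.71) = 51.16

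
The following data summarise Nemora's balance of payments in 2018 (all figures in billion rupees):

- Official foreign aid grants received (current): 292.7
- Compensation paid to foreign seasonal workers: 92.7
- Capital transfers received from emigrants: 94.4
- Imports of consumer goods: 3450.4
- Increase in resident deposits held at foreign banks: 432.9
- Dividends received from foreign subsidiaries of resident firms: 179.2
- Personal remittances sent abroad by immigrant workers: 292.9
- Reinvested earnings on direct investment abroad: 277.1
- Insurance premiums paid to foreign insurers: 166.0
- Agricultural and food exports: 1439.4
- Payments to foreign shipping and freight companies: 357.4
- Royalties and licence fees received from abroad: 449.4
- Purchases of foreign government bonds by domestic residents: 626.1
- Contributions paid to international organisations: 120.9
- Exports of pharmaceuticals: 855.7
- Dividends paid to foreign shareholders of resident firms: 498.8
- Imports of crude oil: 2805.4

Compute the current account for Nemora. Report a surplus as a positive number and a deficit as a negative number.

-4291.0

Goods: -2805.4 - 3450.4 + 855.7 + 1439.4 = -3960.7
Services: -357.4 - 166.0 + 449.4 = -74.0
Primary income: -498.8 + 179.2 - 92.7 + 277.1 = -135.2
Secondary income: 292.7 - 292.9 - 120.9 = -121.1
Current account = (-3960.7) + (-74.0) + (-135.2) + (-121.1) = -4291.0
(Excluded from the current account — capital account: capital transfers received from emigrants 94.4; financial account: increase in resident deposits held at foreign banks 432.9, purchases of foreign government bonds by domestic residents 626.1.)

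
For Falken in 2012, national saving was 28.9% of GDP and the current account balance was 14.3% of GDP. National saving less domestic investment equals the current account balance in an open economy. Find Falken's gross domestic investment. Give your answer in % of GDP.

14.6

S - I = CA (net lending to the rest of the world).
I = S - CA = 28.9 - 14.3 = 14.6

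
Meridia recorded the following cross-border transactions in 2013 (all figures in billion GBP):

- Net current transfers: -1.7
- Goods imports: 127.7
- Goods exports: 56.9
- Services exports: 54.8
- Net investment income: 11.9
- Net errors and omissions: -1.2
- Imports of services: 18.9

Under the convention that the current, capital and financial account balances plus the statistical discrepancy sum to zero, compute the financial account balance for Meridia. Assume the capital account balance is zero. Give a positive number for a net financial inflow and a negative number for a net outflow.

25.9

Goods balance = 56.9 - 127.7 = -70.8
Services balance = 54.8 - 18.9 = 35.9
Trade balance (goods + services) = -70.8 + 35.9 = -34.9
Net primary income = 11.9
Net secondary income = -1.7
Current account = -34.9 + 11.9 + (-1.7) = -24.7
Financial account = -(-24.7 + (-1.2)) = 25.9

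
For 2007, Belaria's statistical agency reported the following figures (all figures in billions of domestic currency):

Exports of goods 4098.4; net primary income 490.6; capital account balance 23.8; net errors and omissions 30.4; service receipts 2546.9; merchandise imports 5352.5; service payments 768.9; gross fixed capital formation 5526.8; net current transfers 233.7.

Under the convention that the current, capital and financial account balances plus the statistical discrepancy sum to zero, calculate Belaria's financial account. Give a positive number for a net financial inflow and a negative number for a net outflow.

Goods balance = 4098.4 - 5352.5 = -1254.1
Services balance = 2546.9 - 768.9 = 1778.0
Trade balance (goods + services) = -1254.1 + 1778.0 = 523.9
Net primary income = 490.6
Net secondary income = 233.7
Current account = 523.9 + 490.6 + 233.7 = 1248.2
Financial account = -(1248.2 + 23.8 + 30.4) = -1302.4

-1302.4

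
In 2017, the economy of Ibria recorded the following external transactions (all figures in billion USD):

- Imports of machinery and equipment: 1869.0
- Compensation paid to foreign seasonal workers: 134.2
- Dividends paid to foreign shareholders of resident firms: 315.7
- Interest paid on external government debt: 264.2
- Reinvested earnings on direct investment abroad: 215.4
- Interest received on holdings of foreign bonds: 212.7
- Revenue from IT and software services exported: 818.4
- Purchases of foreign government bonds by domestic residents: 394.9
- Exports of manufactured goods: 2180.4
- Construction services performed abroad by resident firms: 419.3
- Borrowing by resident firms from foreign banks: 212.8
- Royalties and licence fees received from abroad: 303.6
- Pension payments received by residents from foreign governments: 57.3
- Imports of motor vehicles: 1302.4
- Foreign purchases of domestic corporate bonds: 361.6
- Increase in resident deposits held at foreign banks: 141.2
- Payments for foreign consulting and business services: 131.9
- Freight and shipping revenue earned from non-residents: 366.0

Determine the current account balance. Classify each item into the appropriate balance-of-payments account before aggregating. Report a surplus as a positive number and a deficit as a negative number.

Goods: -1869.0 + 2180.4 - 1302.4 = -991.0
Services: 419.3 + 366.0 + 818.4 - 131.9 + 303.6 = 1775.4
Primary income: 212.7 - 264.2 - 134.2 - 315.7 + 215.4 = -286.0
Secondary income: 57.3
Current account = (-991.0) + 1775.4 + (-286.0) + 57.3 = 555.7
(Excluded from the current account — financial account: purchases of foreign government bonds by domestic residents 394.9, borrowing by resident firms from foreign banks 212.8, foreign purchases of domestic corporate bonds 361.6, increase in resident deposits held at foreign banks 141.2.)

555.7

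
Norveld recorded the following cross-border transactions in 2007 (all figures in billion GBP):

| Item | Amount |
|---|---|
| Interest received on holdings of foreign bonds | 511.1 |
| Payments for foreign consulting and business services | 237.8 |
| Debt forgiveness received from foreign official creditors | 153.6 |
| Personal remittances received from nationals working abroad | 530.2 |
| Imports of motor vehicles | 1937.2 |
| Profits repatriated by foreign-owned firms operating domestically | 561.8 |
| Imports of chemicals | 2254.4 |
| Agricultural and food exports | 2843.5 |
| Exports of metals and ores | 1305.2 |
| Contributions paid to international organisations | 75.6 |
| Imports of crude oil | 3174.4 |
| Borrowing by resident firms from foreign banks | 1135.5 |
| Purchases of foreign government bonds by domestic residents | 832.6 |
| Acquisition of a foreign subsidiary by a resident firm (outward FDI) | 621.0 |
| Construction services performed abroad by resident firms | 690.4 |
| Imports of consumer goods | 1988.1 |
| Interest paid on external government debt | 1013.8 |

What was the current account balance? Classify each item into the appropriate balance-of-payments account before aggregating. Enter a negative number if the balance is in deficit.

Goods: 1305.2 - 2254.4 - 3174.4 + 2843.5 - 1937.2 - 1988.1 = -5205.4
Services: -237.8 + 690.4 = 452.6
Primary income: -1013.8 + 511.1 - 561.8 = -1064.5
Secondary income: 530.2 - 75.6 = 454.6
Current account = (-5205.4) + 452.6 + (-1064.5) + 454.6 = -5362.7
(Excluded from the current account — capital account: debt forgiveness received from foreign official creditors 153.6; financial account: borrowing by resident firms from foreign banks 1135.5, purchases of foreign government bonds by domestic residents 832.6, acquisition of a foreign subsidiary by a resident firm (outward FDI) 621.0.)

-5362.7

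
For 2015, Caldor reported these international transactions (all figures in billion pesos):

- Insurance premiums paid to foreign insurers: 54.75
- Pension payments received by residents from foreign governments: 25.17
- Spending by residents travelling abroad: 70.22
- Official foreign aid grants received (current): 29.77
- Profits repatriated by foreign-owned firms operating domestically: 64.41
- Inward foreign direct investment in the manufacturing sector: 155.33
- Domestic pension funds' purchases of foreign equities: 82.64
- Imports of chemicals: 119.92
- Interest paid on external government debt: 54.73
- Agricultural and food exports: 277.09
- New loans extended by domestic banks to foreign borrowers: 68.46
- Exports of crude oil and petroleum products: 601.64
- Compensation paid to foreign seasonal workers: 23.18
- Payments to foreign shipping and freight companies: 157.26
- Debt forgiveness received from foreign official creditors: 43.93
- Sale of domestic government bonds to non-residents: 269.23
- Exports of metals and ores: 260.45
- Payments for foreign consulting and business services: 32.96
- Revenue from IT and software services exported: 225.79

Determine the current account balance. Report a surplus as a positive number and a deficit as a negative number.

Goods: -119.92 + 260.45 + 601.64 + 277.09 = 1019.26
Services: 225.79 - 70.22 - 32.96 - 157.26 - 54.75 = -89.40
Primary income: -54.73 - 64.41 - 23.18 = -142.32
Secondary income: 25.17 + 29.77 = 54.94
Current account = 1019.26 + (-89.40) + (-142.32) + 54.94 = 842.48
(Excluded from the current account — financial account: inward foreign direct investment in the manufacturing sector 155.33, domestic pension funds' purchases of foreign equities 82.64, new loans extended by domestic banks to foreign borrowers 68.46, sale of domestic government bonds to non-residents 269.23; capital account: debt forgiveness received from foreign official creditors 43.93.)

842.48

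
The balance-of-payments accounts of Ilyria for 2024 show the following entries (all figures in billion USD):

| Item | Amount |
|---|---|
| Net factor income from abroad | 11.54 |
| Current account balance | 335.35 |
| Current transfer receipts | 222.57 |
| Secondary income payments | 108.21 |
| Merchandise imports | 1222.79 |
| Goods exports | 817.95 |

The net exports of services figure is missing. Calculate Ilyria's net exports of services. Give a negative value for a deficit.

614.29

Current account = goods balance + services balance + net primary income + net secondary income
Sum of the known components = -278.94
Net exports of services = CA - (known components) = 335.35 - (-278.94) = 614.29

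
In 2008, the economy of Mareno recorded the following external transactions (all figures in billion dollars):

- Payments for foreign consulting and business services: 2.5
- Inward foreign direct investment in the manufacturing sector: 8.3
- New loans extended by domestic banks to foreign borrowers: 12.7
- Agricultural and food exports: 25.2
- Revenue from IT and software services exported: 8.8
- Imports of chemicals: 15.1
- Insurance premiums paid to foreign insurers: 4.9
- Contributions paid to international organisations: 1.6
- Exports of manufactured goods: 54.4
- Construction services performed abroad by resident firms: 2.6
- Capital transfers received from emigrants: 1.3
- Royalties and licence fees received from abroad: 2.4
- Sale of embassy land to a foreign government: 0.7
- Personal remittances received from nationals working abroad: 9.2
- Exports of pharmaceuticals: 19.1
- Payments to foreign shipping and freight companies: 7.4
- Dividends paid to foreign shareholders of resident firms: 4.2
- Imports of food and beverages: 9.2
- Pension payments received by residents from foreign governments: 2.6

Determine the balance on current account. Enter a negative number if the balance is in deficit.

Goods: 54.4 + 19.1 - 9.2 - 15.1 + 25.2 = 74.4
Services: -4.9 + 2.6 - 2.5 - 7.4 + 8.8 + 2.4 = -1.0
Primary income: -4.2
Secondary income: 2.6 + 9.2 - 1.6 = 10.2
Current account = 74.4 + (-1.0) + (-4.2) + 10.2 = 79.4
(Excluded from the current account — financial account: inward foreign direct investment in the manufacturing sector 8.3, new loans extended by domestic banks to foreign borrowers 12.7; capital account: capital transfers received from emigrants 1.3, sale of embassy land to a foreign government 0.7.)

79.4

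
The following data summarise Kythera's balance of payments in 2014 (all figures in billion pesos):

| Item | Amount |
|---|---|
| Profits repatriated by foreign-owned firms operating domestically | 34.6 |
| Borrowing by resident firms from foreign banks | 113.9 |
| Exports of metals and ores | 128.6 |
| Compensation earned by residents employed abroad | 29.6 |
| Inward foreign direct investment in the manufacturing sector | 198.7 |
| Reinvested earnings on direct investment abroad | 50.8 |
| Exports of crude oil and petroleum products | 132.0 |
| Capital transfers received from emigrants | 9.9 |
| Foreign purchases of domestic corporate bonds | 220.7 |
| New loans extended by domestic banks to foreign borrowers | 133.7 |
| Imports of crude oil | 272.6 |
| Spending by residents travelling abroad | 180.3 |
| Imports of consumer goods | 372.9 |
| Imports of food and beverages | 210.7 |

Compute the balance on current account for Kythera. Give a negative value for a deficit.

-730.1

Goods: -210.7 - 372.9 + 128.6 - 272.6 + 132.0 = -595.6
Services: -180.3
Primary income: -34.6 + 50.8 + 29.6 = 45.8
Current account = (-595.6) + (-180.3) + 45.8 = -730.1
(Excluded from the current account — financial account: borrowing by resident firms from foreign banks 113.9, inward foreign direct investment in the manufacturing sector 198.7, foreign purchases of domestic corporate bonds 220.7, new loans extended by domestic banks to foreign borrowers 133.7; capital account: capital transfers received from emigrants 9.9.)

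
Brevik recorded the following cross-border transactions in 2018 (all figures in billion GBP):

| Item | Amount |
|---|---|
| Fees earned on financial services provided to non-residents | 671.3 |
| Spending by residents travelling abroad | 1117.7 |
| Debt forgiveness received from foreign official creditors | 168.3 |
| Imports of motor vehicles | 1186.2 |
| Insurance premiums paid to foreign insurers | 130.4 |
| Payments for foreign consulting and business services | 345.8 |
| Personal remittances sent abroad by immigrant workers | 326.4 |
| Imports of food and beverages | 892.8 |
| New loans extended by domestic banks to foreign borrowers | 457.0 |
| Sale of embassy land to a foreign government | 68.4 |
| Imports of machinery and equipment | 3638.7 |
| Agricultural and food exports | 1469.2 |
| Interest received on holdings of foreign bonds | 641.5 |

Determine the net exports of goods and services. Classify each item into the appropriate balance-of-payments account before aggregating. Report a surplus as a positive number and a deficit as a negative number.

-5171.1

Goods: -1186.2 + 1469.2 - 892.8 - 3638.7 = -4248.5
Services: -345.8 - 1117.7 + 671.3 - 130.4 = -922.6
Trade balance = -4248.5 + (-922.6) = -5171.1
(Excluded from the trade balance — capital account: debt forgiveness received from foreign official creditors 168.3, sale of embassy land to a foreign government 68.4; secondary income: personal remittances sent abroad by immigrant workers 326.4; financial account: new loans extended by domestic banks to foreign borrowers 457.0; primary income: interest received on holdings of foreign bonds 641.5.)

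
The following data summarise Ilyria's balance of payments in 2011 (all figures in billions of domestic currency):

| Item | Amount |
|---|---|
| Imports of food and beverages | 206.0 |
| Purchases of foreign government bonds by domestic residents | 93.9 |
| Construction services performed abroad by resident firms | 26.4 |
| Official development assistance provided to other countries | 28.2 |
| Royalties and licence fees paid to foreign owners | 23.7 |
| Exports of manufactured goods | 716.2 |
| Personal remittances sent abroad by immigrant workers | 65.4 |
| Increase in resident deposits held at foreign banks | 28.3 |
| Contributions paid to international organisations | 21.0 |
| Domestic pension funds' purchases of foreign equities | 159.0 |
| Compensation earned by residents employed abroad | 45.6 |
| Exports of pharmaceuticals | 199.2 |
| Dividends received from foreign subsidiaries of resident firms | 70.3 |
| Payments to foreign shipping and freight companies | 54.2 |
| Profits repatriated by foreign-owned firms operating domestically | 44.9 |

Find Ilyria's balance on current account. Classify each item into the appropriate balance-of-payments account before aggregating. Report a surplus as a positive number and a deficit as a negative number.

Goods: -206.0 + 716.2 + 199.2 = 709.4
Services: -54.2 - 23.7 + 26.4 = -51.5
Primary income: 70.3 - 44.9 + 45.6 = 71.0
Secondary income: -28.2 - 65.4 - 21.0 = -114.6
Current account = 709.4 + (-51.5) + 71.0 + (-114.6) = 614.3
(Excluded from the current account — financial account: purchases of foreign government bonds by domestic residents 93.9, increase in resident deposits held at foreign banks 28.3, domestic pension funds' purchases of foreign equities 159.0.)

614.3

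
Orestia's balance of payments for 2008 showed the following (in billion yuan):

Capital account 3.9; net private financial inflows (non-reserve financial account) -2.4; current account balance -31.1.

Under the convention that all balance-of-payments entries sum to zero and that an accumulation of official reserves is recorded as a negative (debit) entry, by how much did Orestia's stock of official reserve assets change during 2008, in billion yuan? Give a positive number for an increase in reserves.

-29.6

Official reserve transactions balance = -((-31.1) + 3.9 + (-2.4)) = 29.6
An accumulation of reserves is recorded as a debit (negative entry), so the change in the stock of reserves is the negative of that balance.
Change in official reserves = -(29.6) = -29.6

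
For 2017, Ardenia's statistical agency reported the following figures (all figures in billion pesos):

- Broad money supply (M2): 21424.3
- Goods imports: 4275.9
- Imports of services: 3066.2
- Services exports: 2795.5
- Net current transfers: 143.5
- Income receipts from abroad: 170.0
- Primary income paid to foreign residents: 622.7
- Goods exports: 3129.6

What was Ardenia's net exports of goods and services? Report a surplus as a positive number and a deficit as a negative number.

Goods balance = 3129.6 - 4275.9 = -1146.3
Services balance = 2795.5 - 3066.2 = -270.7
Trade balance (goods + services) = -1146.3 + (-270.7) = -1417.0

-1417.0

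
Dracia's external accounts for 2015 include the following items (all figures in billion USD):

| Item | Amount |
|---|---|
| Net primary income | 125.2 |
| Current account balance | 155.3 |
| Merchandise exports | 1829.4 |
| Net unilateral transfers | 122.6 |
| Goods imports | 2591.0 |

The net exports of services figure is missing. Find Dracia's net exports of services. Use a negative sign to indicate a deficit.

669.1

Current account = goods balance + services balance + net primary income + net secondary income
Sum of the known components = -513.8
Net exports of services = CA - (known components) = 155.3 - (-513.8) = 669.1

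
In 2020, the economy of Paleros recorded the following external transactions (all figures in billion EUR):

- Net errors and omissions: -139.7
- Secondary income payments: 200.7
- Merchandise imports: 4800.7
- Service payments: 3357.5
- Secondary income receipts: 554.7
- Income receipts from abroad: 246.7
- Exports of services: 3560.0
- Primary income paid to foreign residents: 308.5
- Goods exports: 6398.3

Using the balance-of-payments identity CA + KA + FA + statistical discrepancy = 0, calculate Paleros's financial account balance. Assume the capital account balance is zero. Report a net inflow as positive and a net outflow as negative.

-1952.6

Goods balance = 6398.3 - 4800.7 = 1597.6
Services balance = 3560.0 - 3357.5 = 202.5
Trade balance (goods + services) = 1597.6 + 202.5 = 1800.1
Net primary income = 246.7 - 308.5 = -61.8
Net secondary income = 554.7 - 200.7 = 354.0
Current account = 1800.1 + (-61.8) + 354.0 = 2092.3
Financial account = -(2092.3 + (-139.7)) = -1952.6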